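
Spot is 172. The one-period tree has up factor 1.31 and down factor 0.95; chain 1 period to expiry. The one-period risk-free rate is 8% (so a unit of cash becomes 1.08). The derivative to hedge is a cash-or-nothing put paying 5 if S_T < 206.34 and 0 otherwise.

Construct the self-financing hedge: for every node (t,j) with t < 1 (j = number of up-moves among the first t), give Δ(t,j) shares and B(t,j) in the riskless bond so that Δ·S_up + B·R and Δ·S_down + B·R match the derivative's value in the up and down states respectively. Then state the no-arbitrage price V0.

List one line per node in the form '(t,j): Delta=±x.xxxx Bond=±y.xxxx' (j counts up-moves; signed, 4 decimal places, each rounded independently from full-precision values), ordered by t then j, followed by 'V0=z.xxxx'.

The replicating-portfolio and risk-neutral prices coincide; use p* = (1.08−0.95)/(1.31−0.95) = 0.3611 for the latter.
At expiry t=1: V(1,0)=5.0000, V(1,1)=0.0000
Node (0,0) S=172.0000: V=(p*·0.0000+(1−p*)·5.0000)/1.08=2.9578; Δ=(0.0000−5.0000)/(225.3200−163.4000)=-0.0807; B=V−Δ·S=16.8467
Root portfolio cost Δ·172+B reproduces V0=2.9578.

(0,0): Delta=-0.0807 Bond=16.8467
V0=2.9578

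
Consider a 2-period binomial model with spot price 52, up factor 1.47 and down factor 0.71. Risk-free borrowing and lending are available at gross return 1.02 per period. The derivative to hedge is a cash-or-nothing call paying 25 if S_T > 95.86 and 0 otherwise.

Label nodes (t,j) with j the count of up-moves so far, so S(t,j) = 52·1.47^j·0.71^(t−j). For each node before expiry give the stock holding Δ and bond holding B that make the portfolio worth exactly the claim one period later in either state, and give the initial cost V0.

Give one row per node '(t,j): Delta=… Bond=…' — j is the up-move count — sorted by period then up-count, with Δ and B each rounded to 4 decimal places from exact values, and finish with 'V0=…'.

Risk-neutral probability p* = (R−d)/(u−d) = (1.02−0.71)/(1.47−0.71) = 0.4079.
Terminal values V(2,·): V(2,0)=0.0000, V(2,1)=0.0000, V(2,2)=25.0000
Node (1,0) S=36.9200: V=(p*·0.0000+(1−p*)·0.0000)/1.02=0.0000; Δ=(0.0000−0.0000)/(54.2724−26.2132)=0.0000; B=V−Δ·S=0.0000
Node (1,1) S=76.4400: V=(p*·25.0000+(1−p*)·0.0000)/1.02=9.9974; Δ=(25.0000−0.0000)/(112.3668−54.2724)=0.4303; B=V−Δ·S=-22.8973
Node (0,0) S=52.0000: V=(p*·9.9974+(1−p*)·0.0000)/1.02=3.9979; Δ=(9.9974−0.0000)/(76.4400−36.9200)=0.2530; B=V−Δ·S=-9.1566
Each (Δ,B) replicates both successor values, so the strategy is self-financing and V0 is arbitrage-free.

(0,0): Delta=0.2530 Bond=-9.1566
(1,0): Delta=0.0000 Bond=0.0000
(1,1): Delta=0.4303 Bond=-22.8973
V0=3.9979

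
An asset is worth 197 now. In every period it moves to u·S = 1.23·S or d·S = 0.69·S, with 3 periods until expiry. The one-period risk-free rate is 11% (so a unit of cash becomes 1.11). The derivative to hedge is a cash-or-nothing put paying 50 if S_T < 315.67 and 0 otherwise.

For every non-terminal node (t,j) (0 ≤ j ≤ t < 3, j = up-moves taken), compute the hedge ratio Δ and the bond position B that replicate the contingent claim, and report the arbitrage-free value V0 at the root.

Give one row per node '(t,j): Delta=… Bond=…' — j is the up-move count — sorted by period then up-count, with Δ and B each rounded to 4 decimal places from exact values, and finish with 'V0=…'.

(0,0): Delta=-0.2308 Bond=64.8193
(1,0): Delta=0.0000 Bond=40.5811
(1,1): Delta=-0.2678 Bond=80.9117
(2,0): Delta=0.0000 Bond=45.0450
(2,1): Delta=0.0000 Bond=45.0450
(2,2): Delta=-0.3107 Bond=102.6026
V0=19.3580

No-arbitrage ⇒ martingale measure with p* = (R−d)/(u−d) = 0.7778.
Terminal payoffs: V(3,0)=50.0000, V(3,1)=50.0000, V(3,2)=50.0000, V(3,3)=0.0000
Node (2,0) S=93.7917: V=(p*·50.0000+(1−p*)·50.0000)/1.11=45.0450; Δ=(50.0000−50.0000)/(115.3638−64.7163)=0.0000; B=V−Δ·S=45.0450
Node (2,1) S=167.1939: V=(p*·50.0000+(1−p*)·50.0000)/1.11=45.0450; Δ=(50.0000−50.0000)/(205.6485−115.3638)=0.0000; B=V−Δ·S=45.0450
Node (2,2) S=298.0413: V=(p*·0.0000+(1−p*)·50.0000)/1.11=10.0100; Δ=(0.0000−50.0000)/(366.5908−205.6485)=-0.3107; B=V−Δ·S=102.6026
Node (1,0) S=135.9300: V=(p*·45.0450+(1−p*)·45.0450)/1.11=40.5811; Δ=(45.0450−45.0450)/(167.1939−93.7917)=0.0000; B=V−Δ·S=40.5811
Node (1,1) S=242.3100: V=(p*·10.0100+(1−p*)·45.0450)/1.11=16.0320; Δ=(10.0100−45.0450)/(298.0413−167.1939)=-0.2678; B=V−Δ·S=80.9117
Node (0,0) S=197.0000: V=(p*·16.0320+(1−p*)·40.5811)/1.11=19.3580; Δ=(16.0320−40.5811)/(242.3100−135.9300)=-0.2308; B=V−Δ·S=64.8193
Root portfolio cost Δ·197+B reproduces V0=19.3580.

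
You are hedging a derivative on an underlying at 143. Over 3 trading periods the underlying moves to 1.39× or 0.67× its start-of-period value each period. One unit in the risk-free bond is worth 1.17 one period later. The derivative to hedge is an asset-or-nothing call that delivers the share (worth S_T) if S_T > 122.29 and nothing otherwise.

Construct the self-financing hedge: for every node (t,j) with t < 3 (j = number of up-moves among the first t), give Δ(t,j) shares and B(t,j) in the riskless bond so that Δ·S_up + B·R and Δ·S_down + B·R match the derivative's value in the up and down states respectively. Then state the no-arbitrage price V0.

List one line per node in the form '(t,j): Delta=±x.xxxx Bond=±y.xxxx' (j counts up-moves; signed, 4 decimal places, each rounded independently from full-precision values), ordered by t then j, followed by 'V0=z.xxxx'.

(0,0): Delta=1.2381 Bond=-45.6439
(1,0): Delta=1.5928 Bond=-87.3873
(1,1): Delta=1.1628 Bond=-38.4504
(2,0): Delta=0.0000 Bond=0.0000
(2,1): Delta=1.9306 Bond=-147.2302
(2,2): Delta=1.0000 Bond=0.0000
V0=131.3976

The replicating-portfolio and risk-neutral prices coincide; use p* = (1.17−0.67)/(1.39−0.67) = 0.6944 for the latter.
Payoff layer (t=3): V(3,0)=0.0000, V(3,1)=0.0000, V(3,2)=185.1145, V(3,3)=384.0435
Node (2,0) S=64.1927: V=(p*·0.0000+(1−p*)·0.0000)/1.17=0.0000; Δ=(0.0000−0.0000)/(89.2279−43.0091)=0.0000; B=V−Δ·S=0.0000
Node (2,1) S=133.1759: V=(p*·185.1145+(1−p*)·0.0000)/1.17=109.8733; Δ=(185.1145−0.0000)/(185.1145−89.2279)=1.9306; B=V−Δ·S=-147.2302
Node (2,2) S=276.2903: V=(p*·384.0435+(1−p*)·185.1145)/1.17=276.2903; Δ=(384.0435−185.1145)/(384.0435−185.1145)=1.0000; B=V−Δ·S=0.0000
Node (1,0) S=95.8100: V=(p*·109.8733+(1−p*)·0.0000)/1.17=65.2144; Δ=(109.8733−0.0000)/(133.1759−64.1927)=1.5928; B=V−Δ·S=-87.3873
Node (1,1) S=198.7700: V=(p*·276.2903+(1−p*)·109.8733)/1.17=192.6843; Δ=(276.2903−109.8733)/(276.2903−133.1759)=1.1628; B=V−Δ·S=-38.4504
Node (0,0) S=143.0000: V=(p*·192.6843+(1−p*)·65.2144)/1.17=131.3976; Δ=(192.6843−65.2144)/(198.7700−95.8100)=1.2381; B=V−Δ·S=-45.6439
The time-0 hedge costs 131.3976, which is the no-arbitrage price.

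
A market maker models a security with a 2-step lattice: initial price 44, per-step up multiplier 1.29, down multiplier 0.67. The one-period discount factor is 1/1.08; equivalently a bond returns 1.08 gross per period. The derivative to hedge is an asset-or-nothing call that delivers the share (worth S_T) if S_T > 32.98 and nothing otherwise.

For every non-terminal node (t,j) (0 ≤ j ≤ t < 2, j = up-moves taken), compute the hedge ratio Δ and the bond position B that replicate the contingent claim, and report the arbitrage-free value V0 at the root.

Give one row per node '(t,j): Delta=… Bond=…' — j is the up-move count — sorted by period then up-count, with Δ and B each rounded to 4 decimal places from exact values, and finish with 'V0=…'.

(0,0): Delta=1.2271 Bond=-11.9338
(1,0): Delta=2.0806 Bond=-38.0519
(1,1): Delta=1.0000 Bond=0.0000
V0=42.0573

Under the risk-neutral measure, an up-move has probability p* = (R−d)/(u−d) = 0.6613 and values discount at R = 1.08.
Payoff layer (t=2): V(2,0)=0.0000, V(2,1)=38.0292, V(2,2)=73.2204
Node (1,0) S=29.4800: V=(p*·38.0292+(1−p*)·0.0000)/1.08=23.2855; Δ=(38.0292−0.0000)/(38.0292−19.7516)=2.0806; B=V−Δ·S=-38.0519
Node (1,1) S=56.7600: V=(p*·73.2204+(1−p*)·38.0292)/1.08=56.7600; Δ=(73.2204−38.0292)/(73.2204−38.0292)=1.0000; B=V−Δ·S=0.0000
Node (0,0) S=44.0000: V=(p*·56.7600+(1−p*)·23.2855)/1.08=42.0573; Δ=(56.7600−23.2855)/(56.7600−29.4800)=1.2271; B=V−Δ·S=-11.9338
Each (Δ,B) replicates both successor values, so the strategy is self-financing and V0 is arbitrage-free.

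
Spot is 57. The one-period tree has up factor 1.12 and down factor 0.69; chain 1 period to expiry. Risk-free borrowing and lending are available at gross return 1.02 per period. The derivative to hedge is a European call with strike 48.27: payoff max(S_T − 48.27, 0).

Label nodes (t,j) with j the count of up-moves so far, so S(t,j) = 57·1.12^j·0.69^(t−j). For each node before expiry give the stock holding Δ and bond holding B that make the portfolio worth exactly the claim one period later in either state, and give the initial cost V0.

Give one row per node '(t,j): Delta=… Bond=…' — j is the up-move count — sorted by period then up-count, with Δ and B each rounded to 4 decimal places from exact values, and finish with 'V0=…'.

Risk-neutral probability p* = (R−d)/(u−d) = (1.02−0.69)/(1.12−0.69) = 0.7674.
Terminal values V(1,·): V(1,0)=0.0000, V(1,1)=15.5700
(0,0): S=57.0000. Δ = (V_up−V_dn)/(S_up−S_dn) = (15.5700−0.0000)/(63.8400−39.3300) = 0.6353. V = [p*·15.5700 + (1−p*)·0.0000]/1.02 = 11.7148. B = V − Δ·S = -24.4945.
Check: Δ(0,0)·S0 + B(0,0) = 11.7148 = V0.

(0,0): Delta=0.6353 Bond=-24.4945
V0=11.7148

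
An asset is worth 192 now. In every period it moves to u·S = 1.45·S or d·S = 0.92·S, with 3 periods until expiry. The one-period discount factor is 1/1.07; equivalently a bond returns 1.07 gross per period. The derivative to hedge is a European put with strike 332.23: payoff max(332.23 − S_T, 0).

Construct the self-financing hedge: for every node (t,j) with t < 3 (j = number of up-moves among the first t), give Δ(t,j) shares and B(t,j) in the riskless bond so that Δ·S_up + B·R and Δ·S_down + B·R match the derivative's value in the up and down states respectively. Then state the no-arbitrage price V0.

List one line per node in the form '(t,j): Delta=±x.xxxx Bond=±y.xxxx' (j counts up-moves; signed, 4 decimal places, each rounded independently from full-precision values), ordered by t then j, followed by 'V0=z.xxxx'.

Risk-neutral probability p* = (R−d)/(u−d) = (1.07−0.92)/(1.45−0.92) = 0.2830.
Terminal payoffs: V(3,0)=182.7219, V(3,1)=96.5922, V(3,2)=0.0000, V(3,3)=0.0000
(2,0): S=162.5088. Δ = (V_up−V_dn)/(S_up−S_dn) = (96.5922−182.7219)/(235.6378−149.5081) = -1.0000. V = [p*·96.5922 + (1−p*)·182.7219]/1.07 = 147.9865. B = V − Δ·S = 310.4953.
(2,1): S=256.1280. Δ = (V_up−V_dn)/(S_up−S_dn) = (0.0000−96.5922)/(371.3856−235.6378) = -0.7116. V = [p*·0.0000 + (1−p*)·96.5922]/1.07 = 64.7241. B = V − Δ·S = 246.9736.
(2,2): S=403.6800. Δ = (V_up−V_dn)/(S_up−S_dn) = (0.0000−0.0000)/(585.3360−371.3856) = 0.0000. V = [p*·0.0000 + (1−p*)·0.0000]/1.07 = 0.0000. B = V − Δ·S = 0.0000.
(1,0): S=176.6400. Δ = (V_up−V_dn)/(S_up−S_dn) = (64.7241−147.9865)/(256.1280−162.5088) = -0.8894. V = [p*·64.7241 + (1−p*)·147.9865]/1.07 = 116.2820. B = V − Δ·S = 273.3808.
(1,1): S=278.4000. Δ = (V_up−V_dn)/(S_up−S_dn) = (0.0000−64.7241)/(403.6800−256.1280) = -0.4387. V = [p*·0.0000 + (1−p*)·64.7241]/1.07 = 43.3701. B = V − Δ·S = 165.4911.
(0,0): S=192.0000. Δ = (V_up−V_dn)/(S_up−S_dn) = (43.3701−116.2820)/(278.4000−176.6400) = -0.7165. V = [p*·43.3701 + (1−p*)·116.2820]/1.07 = 89.3893. B = V − Δ·S = 226.9589.
Self-financing check: at every node Δ·S+B equals the discounted successor values.

(0,0): Delta=-0.7165 Bond=226.9589
(1,0): Delta=-0.8894 Bond=273.3808
(1,1): Delta=-0.4387 Bond=165.4911
(2,0): Delta=-1.0000 Bond=310.4953
(2,1): Delta=-0.7116 Bond=246.9736
(2,2): Delta=0.0000 Bond=0.0000
V0=89.3893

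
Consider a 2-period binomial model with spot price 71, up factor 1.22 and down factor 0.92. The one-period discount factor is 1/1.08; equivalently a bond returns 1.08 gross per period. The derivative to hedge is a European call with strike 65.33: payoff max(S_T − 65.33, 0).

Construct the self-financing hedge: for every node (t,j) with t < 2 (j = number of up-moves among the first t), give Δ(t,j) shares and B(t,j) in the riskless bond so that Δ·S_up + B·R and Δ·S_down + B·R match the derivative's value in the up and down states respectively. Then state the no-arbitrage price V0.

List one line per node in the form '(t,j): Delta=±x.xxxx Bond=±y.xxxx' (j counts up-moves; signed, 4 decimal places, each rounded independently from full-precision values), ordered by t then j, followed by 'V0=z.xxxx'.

(0,0): Delta=0.8938 Bond=-47.4914
(1,0): Delta=0.7328 Bond=-40.7764
(1,1): Delta=1.0000 Bond=-60.4907
V0=15.9676

The replicating-portfolio and risk-neutral prices coincide; use p* = (1.08−0.92)/(1.22−0.92) = 0.5333 for the latter.
Terminal values V(2,·): V(2,0)=0.0000, V(2,1)=14.3604, V(2,2)=40.3464
Node (1,0) S=65.3200: V=(p*·14.3604+(1−p*)·0.0000)/1.08=7.0916; Δ=(14.3604−0.0000)/(79.6904−60.0944)=0.7328; B=V−Δ·S=-40.7764
Node (1,1) S=86.6200: V=(p*·40.3464+(1−p*)·14.3604)/1.08=26.1293; Δ=(40.3464−14.3604)/(105.6764−79.6904)=1.0000; B=V−Δ·S=-60.4907
Node (0,0) S=71.0000: V=(p*·26.1293+(1−p*)·7.0916)/1.08=15.9676; Δ=(26.1293−7.0916)/(86.6200−65.3200)=0.8938; B=V−Δ·S=-47.4914
The time-0 hedge costs 15.9676, which is the no-arbitrage price.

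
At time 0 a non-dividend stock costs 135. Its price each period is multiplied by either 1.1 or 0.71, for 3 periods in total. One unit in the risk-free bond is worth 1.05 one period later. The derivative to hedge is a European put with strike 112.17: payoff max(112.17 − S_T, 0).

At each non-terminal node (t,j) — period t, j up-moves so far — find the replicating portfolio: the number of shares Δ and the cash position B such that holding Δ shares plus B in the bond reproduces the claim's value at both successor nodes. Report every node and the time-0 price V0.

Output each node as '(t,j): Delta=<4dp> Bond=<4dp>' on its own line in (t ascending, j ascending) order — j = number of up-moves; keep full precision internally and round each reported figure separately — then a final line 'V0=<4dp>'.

(0,0): Delta=-0.1512 Bond=21.9138
(1,0): Delta=-0.9154 Bond=96.2589
(1,1): Delta=-0.0787 Bond=12.2375
(2,0): Delta=-1.0000 Bond=106.8286
(2,1): Delta=-0.9074 Bond=100.2253
(2,2): Delta=0.0000 Bond=0.0000
V0=1.5018

Under the risk-neutral measure, an up-move has probability p* = (R−d)/(u−d) = 0.8718 and values discount at R = 1.05.
Terminal payoffs: V(3,0)=63.8520, V(3,1)=37.3111, V(3,2)=0.0000, V(3,3)=0.0000
(2,0): S=68.0535. Δ = (V_up−V_dn)/(S_up−S_dn) = (37.3111−63.8520)/(74.8589−48.3180) = -1.0000. V = [p*·37.3111 + (1−p*)·63.8520]/1.05 = 38.7751. B = V − Δ·S = 106.8286.
(2,1): S=105.4350. Δ = (V_up−V_dn)/(S_up−S_dn) = (0.0000−37.3111)/(115.9785−74.8588) = -0.9074. V = [p*·0.0000 + (1−p*)·37.3111]/1.05 = 4.5557. B = V − Δ·S = 100.2253.
(2,2): S=163.3500. Δ = (V_up−V_dn)/(S_up−S_dn) = (0.0000−0.0000)/(179.6850−115.9785) = 0.0000. V = [p*·0.0000 + (1−p*)·0.0000]/1.05 = 0.0000. B = V − Δ·S = 0.0000.
(1,0): S=95.8500. Δ = (V_up−V_dn)/(S_up−S_dn) = (4.5557−38.7751)/(105.4350−68.0535) = -0.9154. V = [p*·4.5557 + (1−p*)·38.7751]/1.05 = 8.5169. B = V − Δ·S = 96.2589.
(1,1): S=148.5000. Δ = (V_up−V_dn)/(S_up−S_dn) = (0.0000−4.5557)/(163.3500−105.4350) = -0.0787. V = [p*·0.0000 + (1−p*)·4.5557]/1.05 = 0.5563. B = V − Δ·S = 12.2375.
(0,0): S=135.0000. Δ = (V_up−V_dn)/(S_up−S_dn) = (0.5563−8.5169)/(148.5000−95.8500) = -0.1512. V = [p*·0.5563 + (1−p*)·8.5169]/1.05 = 1.5018. B = V − Δ·S = 21.9138.
The time-0 hedge costs 1.5018, which is the no-arbitrage price.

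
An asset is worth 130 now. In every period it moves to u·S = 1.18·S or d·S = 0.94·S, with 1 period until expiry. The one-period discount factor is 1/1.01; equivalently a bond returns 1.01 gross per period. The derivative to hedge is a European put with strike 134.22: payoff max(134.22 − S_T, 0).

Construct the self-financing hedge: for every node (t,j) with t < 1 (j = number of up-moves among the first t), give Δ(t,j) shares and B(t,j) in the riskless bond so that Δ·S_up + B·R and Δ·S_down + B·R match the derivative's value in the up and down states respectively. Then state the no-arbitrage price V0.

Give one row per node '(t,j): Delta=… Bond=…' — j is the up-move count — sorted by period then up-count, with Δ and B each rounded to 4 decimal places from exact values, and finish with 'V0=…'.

(0,0): Delta=-0.3853 Bond=58.5132
V0=8.4299

Under the risk-neutral measure, an up-move has probability p* = (R−d)/(u−d) = 0.2917 and values discount at R = 1.01.
Terminal payoffs: V(1,0)=12.0200, V(1,1)=0.0000
Node (0,0) S=130.0000: V=(p*·0.0000+(1−p*)·12.0200)/1.01=8.4299; Δ=(0.0000−12.0200)/(153.4000−122.2000)=-0.3853; B=V−Δ·S=58.5132
The time-0 hedge costs 8.4299, which is the no-arbitrage price.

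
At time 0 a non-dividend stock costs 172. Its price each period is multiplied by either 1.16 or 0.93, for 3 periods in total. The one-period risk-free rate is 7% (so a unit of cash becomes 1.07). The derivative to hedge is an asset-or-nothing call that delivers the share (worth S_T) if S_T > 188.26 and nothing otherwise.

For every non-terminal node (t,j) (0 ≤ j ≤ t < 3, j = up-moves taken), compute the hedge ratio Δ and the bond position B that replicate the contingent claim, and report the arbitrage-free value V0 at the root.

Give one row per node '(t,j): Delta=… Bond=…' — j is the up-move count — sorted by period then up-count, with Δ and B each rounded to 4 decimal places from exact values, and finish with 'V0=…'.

Under the risk-neutral measure, an up-move has probability p* = (R−d)/(u−d) = 0.6087 and values discount at R = 1.07.
Terminal payoffs: V(3,0)=0.0000, V(3,1)=0.0000, V(3,2)=215.2422, V(3,3)=268.4741
  t=2,j=0: stock 148.7628 → up 172.5648 (V=0.0000), down 138.3494 (V=0.0000). Price 0.0000; hedge Δ=0.0000, bond B=0.0000.
  t=2,j=1: stock 185.5536 → up 215.2422 (V=215.2422), down 172.5648 (V=0.0000). Price 122.4458; hedge Δ=5.0435, bond B=-813.3898.
  t=2,j=2: stock 231.4432 → up 268.4741 (V=268.4741), down 215.2422 (V=215.2422). Price 231.4432; hedge Δ=1.0000, bond B=0.0000.
  t=1,j=0: stock 159.9600 → up 185.5536 (V=122.4458), down 148.7628 (V=0.0000). Price 69.6563; hedge Δ=3.3282, bond B=-462.7167.
  t=1,j=1: stock 199.5200 → up 231.4432 (V=231.4432), down 185.5536 (V=122.4458). Price 176.4412; hedge Δ=2.3752, bond B=-297.4607.
  t=0,j=0: stock 172.0000 → up 199.5200 (V=176.4412), down 159.9600 (V=69.6563). Price 125.8465; hedge Δ=2.6993, bond B=-338.4356.
The time-0 hedge costs 125.8465, which is the no-arbitrage price.

(0,0): Delta=2.6993 Bond=-338.4356
(1,0): Delta=3.3282 Bond=-462.7167
(1,1): Delta=2.3752 Bond=-297.4607
(2,0): Delta=0.0000 Bond=0.0000
(2,1): Delta=5.0435 Bond=-813.3898
(2,2): Delta=1.0000 Bond=0.0000
V0=125.8465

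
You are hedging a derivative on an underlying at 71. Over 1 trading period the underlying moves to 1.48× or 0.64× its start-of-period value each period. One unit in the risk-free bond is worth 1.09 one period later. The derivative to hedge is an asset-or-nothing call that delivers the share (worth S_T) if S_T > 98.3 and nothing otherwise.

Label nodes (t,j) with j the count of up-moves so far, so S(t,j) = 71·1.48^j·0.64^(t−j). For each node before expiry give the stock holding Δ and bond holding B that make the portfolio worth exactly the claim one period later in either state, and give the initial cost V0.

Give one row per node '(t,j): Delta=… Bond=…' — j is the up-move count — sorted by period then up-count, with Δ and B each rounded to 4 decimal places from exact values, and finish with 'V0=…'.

(0,0): Delta=1.7619 Bond=-73.4504
V0=51.6448

No-arbitrage ⇒ martingale measure with p* = (R−d)/(u−d) = 0.5357.
Payoff layer (t=1): V(1,0)=0.0000, V(1,1)=105.0800
  t=0,j=0: stock 71.0000 → up 105.0800 (V=105.0800), down 45.4400 (V=0.0000). Price 51.6448; hedge Δ=1.7619, bond B=-73.4504.
Root portfolio cost Δ·71+B reproduces V0=51.6448.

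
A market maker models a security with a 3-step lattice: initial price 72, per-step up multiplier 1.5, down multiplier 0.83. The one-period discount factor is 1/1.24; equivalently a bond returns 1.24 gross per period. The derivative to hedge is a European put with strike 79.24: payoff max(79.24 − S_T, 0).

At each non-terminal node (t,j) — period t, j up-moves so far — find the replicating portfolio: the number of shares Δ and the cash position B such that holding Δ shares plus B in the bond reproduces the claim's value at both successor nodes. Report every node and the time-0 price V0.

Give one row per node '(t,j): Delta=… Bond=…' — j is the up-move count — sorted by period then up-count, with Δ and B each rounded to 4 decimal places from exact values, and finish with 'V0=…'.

The replicating-portfolio and risk-neutral prices coincide; use p* = (1.24−0.83)/(1.5−0.83) = 0.6119 for the latter.
Payoff layer (t=3): V(3,0)=38.0713, V(3,1)=4.8388, V(3,2)=0.0000, V(3,3)=0.0000
(2,0): S=49.6008. Δ = (V_up−V_dn)/(S_up−S_dn) = (4.8388−38.0713)/(74.4012−41.1687) = -1.0000. V = [p*·4.8388 + (1−p*)·38.0713]/1.24 = 14.3024. B = V − Δ·S = 63.9032.
(2,1): S=89.6400. Δ = (V_up−V_dn)/(S_up−S_dn) = (0.0000−4.8388)/(134.4600−74.4012) = -0.0806. V = [p*·0.0000 + (1−p*)·4.8388]/1.24 = 1.5143. B = V − Δ·S = 8.7364.
(2,2): S=162.0000. Δ = (V_up−V_dn)/(S_up−S_dn) = (0.0000−0.0000)/(243.0000−134.4600) = 0.0000. V = [p*·0.0000 + (1−p*)·0.0000]/1.24 = 0.0000. B = V − Δ·S = 0.0000.
(1,0): S=59.7600. Δ = (V_up−V_dn)/(S_up−S_dn) = (1.5143−14.3024)/(89.6400−49.6008) = -0.3194. V = [p*·1.5143 + (1−p*)·14.3024]/1.24 = 5.2233. B = V − Δ·S = 24.3100.
(1,1): S=108.0000. Δ = (V_up−V_dn)/(S_up−S_dn) = (0.0000−1.5143)/(162.0000−89.6400) = -0.0209. V = [p*·0.0000 + (1−p*)·1.5143]/1.24 = 0.4739. B = V − Δ·S = 2.7341.
(0,0): S=72.0000. Δ = (V_up−V_dn)/(S_up−S_dn) = (0.4739−5.2233)/(108.0000−59.7600) = -0.0985. V = [p*·0.4739 + (1−p*)·5.2233]/1.24 = 1.8685. B = V − Δ·S = 8.9571.
Root portfolio cost Δ·72+B reproduces V0=1.8685.

(0,0): Delta=-0.0985 Bond=8.9571
(1,0): Delta=-0.3194 Bond=24.3100
(1,1): Delta=-0.0209 Bond=2.7341
(2,0): Delta=-1.0000 Bond=63.9032
(2,1): Delta=-0.0806 Bond=8.7364
(2,2): Delta=0.0000 Bond=0.0000
V0=1.8685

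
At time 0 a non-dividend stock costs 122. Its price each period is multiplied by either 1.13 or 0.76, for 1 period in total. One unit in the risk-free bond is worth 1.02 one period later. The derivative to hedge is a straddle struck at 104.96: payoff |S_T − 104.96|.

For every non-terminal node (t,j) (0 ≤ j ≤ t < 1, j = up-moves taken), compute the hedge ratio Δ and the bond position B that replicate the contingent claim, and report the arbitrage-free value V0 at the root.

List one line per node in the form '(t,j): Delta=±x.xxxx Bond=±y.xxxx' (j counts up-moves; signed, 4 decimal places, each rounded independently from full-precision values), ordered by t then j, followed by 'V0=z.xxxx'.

(0,0): Delta=0.4577 Bond=-29.6047
V0=26.2332

Since d<R<u, set p* = (R−d)/(u−d) = 0.7027; price each node as the discounted p*-expectation of its children.
Terminal payoffs: V(1,0)=12.2400, V(1,1)=32.9000
Node (0,0) S=122.0000: V=(p*·32.9000+(1−p*)·12.2400)/1.02=26.2332; Δ=(32.9000−12.2400)/(137.8600−92.7200)=0.4577; B=V−Δ·S=-29.6047
Root portfolio cost Δ·122+B reproduces V0=26.2332.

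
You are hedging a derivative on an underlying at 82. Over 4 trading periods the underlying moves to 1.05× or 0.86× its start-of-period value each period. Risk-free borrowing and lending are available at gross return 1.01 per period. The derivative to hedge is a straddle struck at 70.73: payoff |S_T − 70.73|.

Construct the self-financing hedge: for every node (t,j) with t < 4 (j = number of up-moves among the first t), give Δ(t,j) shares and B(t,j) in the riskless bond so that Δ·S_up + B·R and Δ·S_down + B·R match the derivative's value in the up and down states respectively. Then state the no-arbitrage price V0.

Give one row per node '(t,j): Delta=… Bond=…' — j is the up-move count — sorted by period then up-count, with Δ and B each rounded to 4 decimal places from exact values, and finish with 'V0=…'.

Since d<R<u, set p* = (R−d)/(u−d) = 0.7895; price each node as the discounted p*-expectation of its children.
Terminal values V(4,·): V(4,0)=25.8753, V(4,1)=15.9656, V(4,2)=3.8665, V(4,3)=10.9057, V(4,4)=28.9415
  t=3,j=0: stock 52.1566 → up 54.7644 (V=15.9656), down 44.8547 (V=25.8753). Price 17.8731; hedge Δ=-1.0000, bond B=70.0297.
  t=3,j=1: stock 63.6796 → up 66.8635 (V=3.8665), down 54.7644 (V=15.9656). Price 6.3501; hedge Δ=-1.0000, bond B=70.0297.
  t=3,j=2: stock 77.7483 → up 81.6357 (V=10.9057), down 66.8635 (V=3.8665). Price 9.3305; hedge Δ=0.4765, bond B=-27.7182.
  t=3,j=3: stock 94.9253 → up 99.6715 (V=28.9415), down 81.6357 (V=10.9057). Price 24.8955; hedge Δ=1.0000, bond B=-70.0297.
  t=2,j=0: stock 60.6472 → up 63.6796 (V=6.3501), down 52.1566 (V=17.8731). Price 8.6891; hedge Δ=-1.0000, bond B=69.3363.
  t=2,j=1: stock 74.0460 → up 77.7483 (V=9.3305), down 63.6796 (V=6.3501). Price 8.6169; hedge Δ=0.2118, bond B=-7.0690.
  t=2,j=2: stock 90.4050 → up 94.9253 (V=24.8955), down 77.7483 (V=9.3305). Price 21.4046; hedge Δ=0.9062, bond B=-60.5169.
  t=1,j=0: stock 70.5200 → up 74.0460 (V=8.6169), down 60.6472 (V=8.6891). Price 8.5466; hedge Δ=-0.0054, bond B=8.9270.
  t=1,j=1: stock 86.1000 → up 90.4050 (V=21.4046), down 74.0460 (V=8.6169). Price 18.5272; hedge Δ=0.7817, bond B=-48.7769.
  t=0,j=0: stock 82.0000 → up 86.1000 (V=18.5272), down 70.5200 (V=8.5466). Price 16.2634; hedge Δ=0.6406, bond B=-36.2661.
The time-0 hedge costs 16.2634, which is the no-arbitrage price.

(0,0): Delta=0.6406 Bond=-36.2661
(1,0): Delta=-0.0054 Bond=8.9270
(1,1): Delta=0.7817 Bond=-48.7769
(2,0): Delta=-1.0000 Bond=69.3363
(2,1): Delta=0.2118 Bond=-7.0690
(2,2): Delta=0.9062 Bond=-60.5169
(3,0): Delta=-1.0000 Bond=70.0297
(3,1): Delta=-1.0000 Bond=70.0297
(3,2): Delta=0.4765 Bond=-27.7182
(3,3): Delta=1.0000 Bond=-70.0297
V0=16.2634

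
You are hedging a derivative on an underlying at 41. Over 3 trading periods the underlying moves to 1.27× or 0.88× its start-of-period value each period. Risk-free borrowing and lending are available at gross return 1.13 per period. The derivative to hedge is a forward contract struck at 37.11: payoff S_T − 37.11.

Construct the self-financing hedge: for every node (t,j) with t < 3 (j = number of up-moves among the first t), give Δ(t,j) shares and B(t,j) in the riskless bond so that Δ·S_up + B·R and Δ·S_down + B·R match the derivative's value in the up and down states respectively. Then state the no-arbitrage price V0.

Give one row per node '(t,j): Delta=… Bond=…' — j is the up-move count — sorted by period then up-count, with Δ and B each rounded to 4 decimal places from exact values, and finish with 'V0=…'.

Risk-neutral probability p* = (R−d)/(u−d) = (1.13−0.88)/(1.27−0.88) = 0.6410.
Terminal payoffs: V(3,0)=-9.1696, V(3,1)=3.2130, V(3,2)=21.0834, V(3,3)=46.8737
(2,0): S=31.7504. Δ = (V_up−V_dn)/(S_up−S_dn) = (3.2130−-9.1696)/(40.3230−27.9404) = 1.0000. V = [p*·3.2130 + (1−p*)·-9.1696]/1.13 = -1.0903. B = V − Δ·S = -32.8407.
(2,1): S=45.8216. Δ = (V_up−V_dn)/(S_up−S_dn) = (21.0834−3.2130)/(58.1934−40.3230) = 1.0000. V = [p*·21.0834 + (1−p*)·3.2130]/1.13 = 12.9809. B = V − Δ·S = -32.8407.
(2,2): S=66.1289. Δ = (V_up−V_dn)/(S_up−S_dn) = (46.8737−21.0834)/(83.9837−58.1934) = 1.0000. V = [p*·46.8737 + (1−p*)·21.0834]/1.13 = 33.2882. B = V − Δ·S = -32.8407.
(1,0): S=36.0800. Δ = (V_up−V_dn)/(S_up−S_dn) = (12.9809−-1.0903)/(45.8216−31.7504) = 1.0000. V = [p*·12.9809 + (1−p*)·-1.0903]/1.13 = 7.0174. B = V − Δ·S = -29.0626.
(1,1): S=52.0700. Δ = (V_up−V_dn)/(S_up−S_dn) = (33.2882−12.9809)/(66.1289−45.8216) = 1.0000. V = [p*·33.2882 + (1−p*)·12.9809]/1.13 = 23.0074. B = V − Δ·S = -29.0626.
(0,0): S=41.0000. Δ = (V_up−V_dn)/(S_up−S_dn) = (23.0074−7.0174)/(52.0700−36.0800) = 1.0000. V = [p*·23.0074 + (1−p*)·7.0174]/1.13 = 15.2809. B = V − Δ·S = -25.7191.
Self-financing check: at every node Δ·S+B equals the discounted successor values.

(0,0): Delta=1.0000 Bond=-25.7191
(1,0): Delta=1.0000 Bond=-29.0626
(1,1): Delta=1.0000 Bond=-29.0626
(2,0): Delta=1.0000 Bond=-32.8407
(2,1): Delta=1.0000 Bond=-32.8407
(2,2): Delta=1.0000 Bond=-32.8407
V0=15.2809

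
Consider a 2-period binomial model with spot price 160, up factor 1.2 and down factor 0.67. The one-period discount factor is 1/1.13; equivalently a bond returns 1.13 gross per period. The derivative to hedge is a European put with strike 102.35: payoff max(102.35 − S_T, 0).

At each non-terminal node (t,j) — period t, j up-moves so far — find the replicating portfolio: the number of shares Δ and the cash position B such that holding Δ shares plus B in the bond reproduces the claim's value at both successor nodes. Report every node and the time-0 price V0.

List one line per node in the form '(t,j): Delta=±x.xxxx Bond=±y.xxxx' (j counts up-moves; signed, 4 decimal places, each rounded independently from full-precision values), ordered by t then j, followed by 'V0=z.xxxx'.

Risk-neutral probability p* = (R−d)/(u−d) = (1.13−0.67)/(1.2−0.67) = 0.8679.
At expiry t=2: V(2,0)=30.5260, V(2,1)=0.0000, V(2,2)=0.0000
(1,0): S=107.2000. Δ = (V_up−V_dn)/(S_up−S_dn) = (0.0000−30.5260)/(128.6400−71.8240) = -0.5373. V = [p*·0.0000 + (1−p*)·30.5260]/1.13 = 3.5679. B = V − Δ·S = 61.1641.
(1,1): S=192.0000. Δ = (V_up−V_dn)/(S_up−S_dn) = (0.0000−0.0000)/(230.4000−128.6400) = 0.0000. V = [p*·0.0000 + (1−p*)·0.0000]/1.13 = 0.0000. B = V − Δ·S = 0.0000.
(0,0): S=160.0000. Δ = (V_up−V_dn)/(S_up−S_dn) = (0.0000−3.5679)/(192.0000−107.2000) = -0.0421. V = [p*·0.0000 + (1−p*)·3.5679]/1.13 = 0.4170. B = V − Δ·S = 7.1489.
The time-0 hedge costs 0.4170, which is the no-arbitrage price.

(0,0): Delta=-0.0421 Bond=7.1489
(1,0): Delta=-0.5373 Bond=61.1641
(1,1): Delta=0.0000 Bond=0.0000
V0=0.4170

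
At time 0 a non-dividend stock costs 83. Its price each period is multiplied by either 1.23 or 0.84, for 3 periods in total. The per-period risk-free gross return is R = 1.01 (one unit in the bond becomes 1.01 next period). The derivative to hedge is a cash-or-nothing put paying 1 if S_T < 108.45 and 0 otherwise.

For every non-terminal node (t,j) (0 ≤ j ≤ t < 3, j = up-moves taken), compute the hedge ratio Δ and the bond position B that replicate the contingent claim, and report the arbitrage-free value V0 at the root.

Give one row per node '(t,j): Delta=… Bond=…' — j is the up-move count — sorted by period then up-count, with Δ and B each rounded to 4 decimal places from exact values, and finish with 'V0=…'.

(0,0): Delta=-0.0058 Bond=1.3678
(1,0): Delta=0.0000 Bond=0.9803
(1,1): Delta=-0.0108 Bond=1.9007
(2,0): Delta=0.0000 Bond=0.9901
(2,1): Delta=0.0000 Bond=0.9901
(2,2): Delta=-0.0204 Bond=3.1226
V0=0.8902

Risk-neutral probability p* = (R−d)/(u−d) = (1.01−0.84)/(1.23−0.84) = 0.4359.
Payoff layer (t=3): V(3,0)=1.0000, V(3,1)=1.0000, V(3,2)=1.0000, V(3,3)=0.0000
(2,0): S=58.5648. Δ = (V_up−V_dn)/(S_up−S_dn) = (1.0000−1.0000)/(72.0347−49.1944) = 0.0000. V = [p*·1.0000 + (1−p*)·1.0000]/1.01 = 0.9901. B = V − Δ·S = 0.9901.
(2,1): S=85.7556. Δ = (V_up−V_dn)/(S_up−S_dn) = (1.0000−1.0000)/(105.4794−72.0347) = 0.0000. V = [p*·1.0000 + (1−p*)·1.0000]/1.01 = 0.9901. B = V − Δ·S = 0.9901.
(2,2): S=125.5707. Δ = (V_up−V_dn)/(S_up−S_dn) = (0.0000−1.0000)/(154.4520−105.4794) = -0.0204. V = [p*·0.0000 + (1−p*)·1.0000]/1.01 = 0.5585. B = V − Δ·S = 3.1226.
(1,0): S=69.7200. Δ = (V_up−V_dn)/(S_up−S_dn) = (0.9901−0.9901)/(85.7556−58.5648) = 0.0000. V = [p*·0.9901 + (1−p*)·0.9901]/1.01 = 0.9803. B = V − Δ·S = 0.9803.
(1,1): S=102.0900. Δ = (V_up−V_dn)/(S_up−S_dn) = (0.5585−0.9901)/(125.5707−85.7556) = -0.0108. V = [p*·0.5585 + (1−p*)·0.9901]/1.01 = 0.7940. B = V − Δ·S = 1.9007.
(0,0): S=83.0000. Δ = (V_up−V_dn)/(S_up−S_dn) = (0.7940−0.9803)/(102.0900−69.7200) = -0.0058. V = [p*·0.7940 + (1−p*)·0.9803]/1.01 = 0.8902. B = V − Δ·S = 1.3678.
Check: Δ(0,0)·S0 + B(0,0) = 0.8902 = V0.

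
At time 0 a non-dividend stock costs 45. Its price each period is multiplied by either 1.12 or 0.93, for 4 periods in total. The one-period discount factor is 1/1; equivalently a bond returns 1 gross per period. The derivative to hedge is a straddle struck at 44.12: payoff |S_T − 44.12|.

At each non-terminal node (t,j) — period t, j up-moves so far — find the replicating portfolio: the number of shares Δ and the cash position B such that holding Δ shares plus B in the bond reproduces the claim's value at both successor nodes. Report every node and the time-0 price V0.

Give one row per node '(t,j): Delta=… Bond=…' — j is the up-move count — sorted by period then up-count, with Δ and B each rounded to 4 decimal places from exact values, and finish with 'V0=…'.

(0,0): Delta=0.2255 Bond=-3.2795
(1,0): Delta=-0.1091 Bond=10.7222
(1,1): Delta=0.7017 Bond=-27.2823
(2,0): Delta=-0.5315 Bond=27.1620
(2,1): Delta=0.4922 Bond=-17.4603
(2,2): Delta=1.0000 Bond=-44.1200
(3,0): Delta=-1.0000 Bond=44.1200
(3,1): Delta=0.1354 Bond=-1.9089
(3,2): Delta=1.0000 Bond=-44.1200
(3,3): Delta=1.0000 Bond=-44.1200
V0=6.8665

Since d<R<u, set p* = (R−d)/(u−d) = 0.3684; price each node as the discounted p*-expectation of its children.
At expiry t=4: V(4,0)=10.4577, V(4,1)=3.5804, V(4,2)=4.7019, V(4,3)=14.6762, V(4,4)=26.6884
  t=3,j=0: stock 36.1961 → up 40.5396 (V=3.5804), down 33.6623 (V=10.4577). Price 7.9239; hedge Δ=-1.0000, bond B=44.1200.
  t=3,j=1: stock 43.5910 → up 48.8219 (V=4.7019), down 40.5396 (V=3.5804). Price 3.9936; hedge Δ=0.1354, bond B=-1.9089.
  t=3,j=2: stock 52.4966 → up 58.7962 (V=14.6762), down 48.8219 (V=4.7019). Price 8.3766; hedge Δ=1.0000, bond B=-44.1200.
  t=3,j=3: stock 63.2218 → up 70.8084 (V=26.6884), down 58.7962 (V=14.6762). Price 19.1018; hedge Δ=1.0000, bond B=-44.1200.
  t=2,j=0: stock 38.9205 → up 43.5910 (V=3.9936), down 36.1961 (V=7.9239). Price 6.4759; hedge Δ=-0.5315, bond B=27.1620.
  t=2,j=1: stock 46.8720 → up 52.4966 (V=8.3766), down 43.5910 (V=3.9936). Price 5.6084; hedge Δ=0.4922, bond B=-17.4603.
  t=2,j=2: stock 56.4480 → up 63.2218 (V=19.1018), down 52.4966 (V=8.3766). Price 12.3280; hedge Δ=1.0000, bond B=-44.1200.
  t=1,j=0: stock 41.8500 → up 46.8720 (V=5.6084), down 38.9205 (V=6.4759). Price 6.1563; hedge Δ=-0.1091, bond B=10.7222.
  t=1,j=1: stock 50.4000 → up 56.4480 (V=12.3280), down 46.8720 (V=5.6084). Price 8.0840; hedge Δ=0.7017, bond B=-27.2823.
  t=0,j=0: stock 45.0000 → up 50.4000 (V=8.0840), down 41.8500 (V=6.1563). Price 6.8665; hedge Δ=0.2255, bond B=-3.2795.
Each (Δ,B) replicates both successor values, so the strategy is self-financing and V0 is arbitrage-free.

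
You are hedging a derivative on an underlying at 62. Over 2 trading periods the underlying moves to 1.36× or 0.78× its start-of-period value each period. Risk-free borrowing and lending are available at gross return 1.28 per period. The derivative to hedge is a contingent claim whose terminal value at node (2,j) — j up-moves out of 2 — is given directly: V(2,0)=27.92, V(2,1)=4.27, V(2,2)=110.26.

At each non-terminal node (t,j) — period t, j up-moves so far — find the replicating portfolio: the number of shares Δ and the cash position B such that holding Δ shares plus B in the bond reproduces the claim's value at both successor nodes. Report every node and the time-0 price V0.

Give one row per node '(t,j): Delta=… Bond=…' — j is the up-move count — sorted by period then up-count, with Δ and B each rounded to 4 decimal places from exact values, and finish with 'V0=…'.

(0,0): Delta=1.9142 Bond=-67.7239
(1,0): Delta=-0.8432 Bond=46.6603
(1,1): Delta=2.1672 Bond=-108.0221
V0=50.9569

The replicating-portfolio and risk-neutral prices coincide; use p* = (1.28−0.78)/(1.36−0.78) = 0.8621 for the latter.
Payoff layer (t=2): V(2,0)=27.9200, V(2,1)=4.2700, V(2,2)=110.2600
(1,0): S=48.3600. Δ = (V_up−V_dn)/(S_up−S_dn) = (4.2700−27.9200)/(65.7696−37.7208) = -0.8432. V = [p*·4.2700 + (1−p*)·27.9200]/1.28 = 5.8844. B = V − Δ·S = 46.6603.
(1,1): S=84.3200. Δ = (V_up−V_dn)/(S_up−S_dn) = (110.2600−4.2700)/(114.6752−65.7696) = 2.1672. V = [p*·110.2600 + (1−p*)·4.2700]/1.28 = 74.7193. B = V − Δ·S = -108.0221.
(0,0): S=62.0000. Δ = (V_up−V_dn)/(S_up−S_dn) = (74.7193−5.8844)/(84.3200−48.3600) = 1.9142. V = [p*·74.7193 + (1−p*)·5.8844]/1.28 = 50.9569. B = V − Δ·S = -67.7239.
Check: Δ(0,0)·S0 + B(0,0) = 50.9569 = V0.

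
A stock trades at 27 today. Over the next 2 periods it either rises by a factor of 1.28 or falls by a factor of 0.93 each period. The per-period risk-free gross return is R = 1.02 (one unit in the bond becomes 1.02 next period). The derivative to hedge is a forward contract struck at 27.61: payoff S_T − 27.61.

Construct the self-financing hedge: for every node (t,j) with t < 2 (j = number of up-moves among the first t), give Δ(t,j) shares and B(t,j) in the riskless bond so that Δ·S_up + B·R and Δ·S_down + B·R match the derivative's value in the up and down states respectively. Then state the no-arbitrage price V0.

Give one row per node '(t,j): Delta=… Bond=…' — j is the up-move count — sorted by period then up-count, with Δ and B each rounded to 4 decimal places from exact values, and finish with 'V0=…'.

Risk-neutral probability p* = (R−d)/(u−d) = (1.02−0.93)/(1.28−0.93) = 0.2571.
Terminal payoffs: V(2,0)=-4.2577, V(2,1)=4.5308, V(2,2)=16.6268
Node (1,0) S=25.1100: V=(p*·4.5308+(1−p*)·-4.2577)/1.02=-1.9586; Δ=(4.5308−-4.2577)/(32.1408−23.3523)=1.0000; B=V−Δ·S=-27.0686
Node (1,1) S=34.5600: V=(p*·16.6268+(1−p*)·4.5308)/1.02=7.4914; Δ=(16.6268−4.5308)/(44.2368−32.1408)=1.0000; B=V−Δ·S=-27.0686
Node (0,0) S=27.0000: V=(p*·7.4914+(1−p*)·-1.9586)/1.02=0.4621; Δ=(7.4914−-1.9586)/(34.5600−25.1100)=1.0000; B=V−Δ·S=-26.5379
Self-financing check: at every node Δ·S+B equals the discounted successor values.

(0,0): Delta=1.0000 Bond=-26.5379
(1,0): Delta=1.0000 Bond=-27.0686
(1,1): Delta=1.0000 Bond=-27.0686
V0=0.4621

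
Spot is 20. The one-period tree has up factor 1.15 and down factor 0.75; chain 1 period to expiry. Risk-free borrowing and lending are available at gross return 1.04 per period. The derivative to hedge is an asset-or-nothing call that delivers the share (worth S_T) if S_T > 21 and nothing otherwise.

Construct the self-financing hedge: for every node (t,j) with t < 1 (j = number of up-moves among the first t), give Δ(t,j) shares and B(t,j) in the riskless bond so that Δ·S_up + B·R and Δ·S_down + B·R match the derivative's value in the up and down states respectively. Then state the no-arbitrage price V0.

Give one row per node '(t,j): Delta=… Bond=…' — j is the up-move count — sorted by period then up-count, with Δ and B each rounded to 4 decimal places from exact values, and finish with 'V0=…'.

Under the risk-neutral measure, an up-move has probability p* = (R−d)/(u−d) = 0.7250 and values discount at R = 1.04.
At expiry t=1: V(1,0)=0.0000, V(1,1)=23.0000
(0,0): S=20.0000. Δ = (V_up−V_dn)/(S_up−S_dn) = (23.0000−0.0000)/(23.0000−15.0000) = 2.8750. V = [p*·23.0000 + (1−p*)·0.0000]/1.04 = 16.0337. B = V − Δ·S = -41.4663.
Self-financing check: at every node Δ·S+B equals the discounted successor values.

(0,0): Delta=2.8750 Bond=-41.4663
V0=16.0337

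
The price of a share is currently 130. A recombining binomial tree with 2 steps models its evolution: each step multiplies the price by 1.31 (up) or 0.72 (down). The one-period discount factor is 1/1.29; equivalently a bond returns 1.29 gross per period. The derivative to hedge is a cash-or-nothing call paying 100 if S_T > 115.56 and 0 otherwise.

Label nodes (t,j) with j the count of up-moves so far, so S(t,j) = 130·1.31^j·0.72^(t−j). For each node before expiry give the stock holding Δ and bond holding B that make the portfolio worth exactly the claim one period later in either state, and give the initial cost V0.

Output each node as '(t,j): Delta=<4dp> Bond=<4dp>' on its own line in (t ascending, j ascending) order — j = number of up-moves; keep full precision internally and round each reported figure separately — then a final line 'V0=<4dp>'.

The replicating-portfolio and risk-neutral prices coincide; use p* = (1.29−0.72)/(1.31−0.72) = 0.9661 for the latter.
At expiry t=2: V(2,0)=0.0000, V(2,1)=100.0000, V(2,2)=100.0000
  t=1,j=0: stock 93.6000 → up 122.6160 (V=100.0000), down 67.3920 (V=0.0000). Price 74.8916; hedge Δ=1.8108, bond B=-94.5999.
  t=1,j=1: stock 170.3000 → up 223.0930 (V=100.0000), down 122.6160 (V=100.0000). Price 77.5194; hedge Δ=0.0000, bond B=77.5194.
  t=0,j=0: stock 130.0000 → up 170.3000 (V=77.5194), down 93.6000 (V=74.8916). Price 60.0235; hedge Δ=0.0343, bond B=55.5696.
Each (Δ,B) replicates both successor values, so the strategy is self-financing and V0 is arbitrage-free.

(0,0): Delta=0.0343 Bond=55.5696
(1,0): Delta=1.8108 Bond=-94.5999
(1,1): Delta=0.0000 Bond=77.5194
V0=60.0235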